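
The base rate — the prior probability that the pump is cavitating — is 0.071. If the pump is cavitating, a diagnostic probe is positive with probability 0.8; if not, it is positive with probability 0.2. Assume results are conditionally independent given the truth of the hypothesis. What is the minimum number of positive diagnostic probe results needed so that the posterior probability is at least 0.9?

Prior odds = 0.071/0.929 = 71/929.
Likelihood ratio of a positive = 0.8/0.2 = 4.
Target posterior odds = 0.9/0.1 = 9.
Need (71/929) × 4ⁿ ≥ 9, i.e. 4ⁿ ≥ 8361/71.
4³ = 64 falls short of 8361/71 but 4⁴ = 256 reaches it, so n = 4.

4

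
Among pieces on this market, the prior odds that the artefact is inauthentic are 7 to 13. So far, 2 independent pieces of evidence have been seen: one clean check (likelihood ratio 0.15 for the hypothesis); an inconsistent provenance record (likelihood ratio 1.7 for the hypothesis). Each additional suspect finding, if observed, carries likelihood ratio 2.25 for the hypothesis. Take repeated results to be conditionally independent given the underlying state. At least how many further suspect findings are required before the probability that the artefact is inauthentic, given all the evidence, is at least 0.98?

8

Prior odds = 7/13.
Combined Bayes factor of the evidence already in hand = 0.15 × 1.7 = 0.255.
Odds after that evidence = (7/13) × 0.255 = 357/2600.
Target odds = 0.98/0.02 = 49.
Need 2.25ⁿ ≥ 49 ÷ (357/2600) = 18200/51.
2.25⁷ = 4782969/16384 falls short of 18200/51 but 2.25⁸ = 43046721/65536 reaches it, so n = 8.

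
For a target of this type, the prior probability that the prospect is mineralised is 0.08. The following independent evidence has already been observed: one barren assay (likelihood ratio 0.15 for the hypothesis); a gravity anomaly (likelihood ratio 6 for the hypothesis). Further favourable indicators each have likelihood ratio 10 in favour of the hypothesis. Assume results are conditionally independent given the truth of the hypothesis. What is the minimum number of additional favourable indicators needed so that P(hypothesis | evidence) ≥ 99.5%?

4

Prior odds = 0.08/0.92 = 2/23.
Combined Bayes factor of the evidence already in hand = 0.15 × 6 = 0.9.
Odds after that evidence = (2/23) × 0.9 = 9/115.
Target odds = 0.995/0.005 = 199.
Need 10ⁿ ≥ 199 ÷ (9/115) = 22885/9.
10³ = 1000 falls short of 22885/9 but 10⁴ = 10000 reaches it, so n = 4.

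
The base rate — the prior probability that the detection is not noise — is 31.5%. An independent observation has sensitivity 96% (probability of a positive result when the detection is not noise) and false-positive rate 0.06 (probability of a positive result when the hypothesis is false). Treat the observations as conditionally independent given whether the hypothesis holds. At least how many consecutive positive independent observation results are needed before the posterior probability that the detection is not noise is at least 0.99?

Prior odds: 0.315 ÷ 0.685 = 63/137.
Likelihood ratio of a positive result = 0.96/0.06 = 16.
Target posterior odds = 0.99/0.01 = 99.
Need (63/137) × 16ⁿ ≥ 99, i.e. 16ⁿ ≥ 1507/7.
16¹ = 16 falls short of 1507/7 but 16² = 256 reaches it, so n = 2.

2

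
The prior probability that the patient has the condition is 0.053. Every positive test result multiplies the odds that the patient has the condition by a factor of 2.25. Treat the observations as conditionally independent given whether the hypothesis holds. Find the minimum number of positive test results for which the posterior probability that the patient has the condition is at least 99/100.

10

Prior odds: 0.053 ÷ 0.947 = 53/947.
Likelihood ratio per positive test result = 2.25.
Target odds: 0.99 ÷ 0.01 = 99.
Need (53/947) × 2.25ⁿ ≥ 99, i.e. 2.25ⁿ ≥ 93753/53.
2.25⁹ = 387420489/262144 falls short of 93753/53 but 2.25¹⁰ ≈3325.26 reaches it, so n = 10.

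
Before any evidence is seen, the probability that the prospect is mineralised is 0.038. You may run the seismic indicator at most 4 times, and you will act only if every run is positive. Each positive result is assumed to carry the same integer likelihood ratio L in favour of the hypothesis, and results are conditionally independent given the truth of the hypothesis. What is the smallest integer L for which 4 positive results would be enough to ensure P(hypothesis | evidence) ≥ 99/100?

Prior odds = 0.038/0.962 = 19/481.
Target odds = 0.99/0.01 = 99.
Need L⁴ ≥ 99 ÷ (19/481) = 47619/19.
7⁴ = 2401 < 47619/19 ≤ 4096 = 8⁴, so L = 8.

8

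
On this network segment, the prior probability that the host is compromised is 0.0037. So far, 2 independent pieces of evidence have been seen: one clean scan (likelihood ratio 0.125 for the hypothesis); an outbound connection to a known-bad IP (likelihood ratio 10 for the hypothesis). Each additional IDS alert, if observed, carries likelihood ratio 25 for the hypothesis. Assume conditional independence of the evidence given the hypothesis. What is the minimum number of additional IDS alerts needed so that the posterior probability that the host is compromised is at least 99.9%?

Prior odds = 0.0037/0.9963 = 37/9963.
Combined Bayes factor of the evidence already in hand = 0.125 × 10 = 1.25.
Odds after that evidence = (37/9963) × 1.25 = 185/39852.
Target odds = 0.999/0.001 = 999.
Need 25ⁿ ≥ 999 ÷ (185/39852) = 215200.8.
25³ = 15625 falls short of 215200.8 but 25⁴ = 390625 reaches it, so n = 4.

4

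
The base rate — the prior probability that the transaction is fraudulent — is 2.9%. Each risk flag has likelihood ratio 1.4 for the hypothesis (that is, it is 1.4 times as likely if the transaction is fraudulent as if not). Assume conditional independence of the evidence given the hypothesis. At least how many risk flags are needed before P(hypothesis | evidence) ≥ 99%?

25

Prior odds: 0.029 ÷ 0.971 = 29/971.
Likelihood ratio per risk flag = 1.4.
Target posterior odds = 0.99/0.01 = 99.
Need (29/971) × 1.4ⁿ ≥ 99, i.e. 1.4ⁿ ≥ 96129/29.
1.4²⁴ ≈3214.2 falls short of 96129/29 but 1.4²⁵ ≈4499.88 reaches it, so n = 25.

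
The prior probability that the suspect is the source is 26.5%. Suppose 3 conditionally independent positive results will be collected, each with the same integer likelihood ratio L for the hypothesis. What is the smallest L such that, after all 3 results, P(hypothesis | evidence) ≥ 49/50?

6

Prior odds = 0.265/0.735 = 53/147.
Target odds = 0.98/0.02 = 49.
Need L³ ≥ 49 ÷ (53/147) = 7203/53.
5³ = 125 < 7203/53 ≤ 216 = 6³, so L = 6.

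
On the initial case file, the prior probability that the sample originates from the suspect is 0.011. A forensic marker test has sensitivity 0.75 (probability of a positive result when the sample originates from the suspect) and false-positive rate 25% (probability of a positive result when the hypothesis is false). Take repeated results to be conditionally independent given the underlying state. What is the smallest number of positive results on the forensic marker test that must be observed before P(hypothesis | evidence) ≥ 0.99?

9

Prior odds: 0.011 ÷ 0.989 = 11/989.
Likelihood ratio of a positive result = 0.75/0.25 = 3.
Target posterior odds = 0.99/0.01 = 99.
Require 3ⁿ ≥ 99 ÷ (11/989) = 8901.
3⁸ = 6561 falls short of 8901 but 3⁹ = 19683 reaches it, so n = 9.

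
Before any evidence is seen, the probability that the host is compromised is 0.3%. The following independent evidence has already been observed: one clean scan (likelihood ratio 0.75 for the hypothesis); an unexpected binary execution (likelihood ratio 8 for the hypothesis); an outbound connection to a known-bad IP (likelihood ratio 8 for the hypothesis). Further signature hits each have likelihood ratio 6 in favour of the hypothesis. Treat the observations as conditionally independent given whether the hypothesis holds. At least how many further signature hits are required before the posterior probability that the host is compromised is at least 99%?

Prior odds = 0.003/0.997 = 3/997.
Combined Bayes factor of the evidence already in hand = 0.75 × 8 × 8 = 48.
Odds after that evidence = (3/997) × 48 = 144/997.
Target odds = 0.99/0.01 = 99.
Need 6ⁿ ≥ 99 ÷ (144/997) = 685.4375.
6³ = 216 falls short of 685.4375 but 6⁴ = 1296 reaches it, so n = 4.

4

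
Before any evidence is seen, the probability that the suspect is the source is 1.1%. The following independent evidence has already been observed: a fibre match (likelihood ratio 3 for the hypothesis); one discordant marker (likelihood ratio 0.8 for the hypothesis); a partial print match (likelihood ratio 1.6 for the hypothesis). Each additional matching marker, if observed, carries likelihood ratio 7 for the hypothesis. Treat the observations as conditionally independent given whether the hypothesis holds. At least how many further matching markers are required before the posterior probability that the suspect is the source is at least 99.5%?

Prior odds = 0.011/0.989 = 11/989.
Combined Bayes factor of the evidence already in hand = 3 × 0.8 × 1.6 = 3.84.
Odds after that evidence = (11/989) × 3.84 = 1056/24725.
Target odds = 0.995/0.005 = 199.
Need 7ⁿ ≥ 199 ÷ (1056/24725) = 4920275/1056.
7⁴ = 2401 falls short of 4920275/1056 but 7⁵ = 16807 reaches it, so n = 5.

5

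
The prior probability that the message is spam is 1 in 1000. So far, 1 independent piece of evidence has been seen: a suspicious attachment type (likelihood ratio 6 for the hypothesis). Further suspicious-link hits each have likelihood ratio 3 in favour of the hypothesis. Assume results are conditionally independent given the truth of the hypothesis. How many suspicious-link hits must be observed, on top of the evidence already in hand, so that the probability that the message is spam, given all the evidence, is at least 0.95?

Prior odds = 0.001/0.999 = 1/999.
Bayes factor of the evidence already in hand = 6.
Odds after that evidence = (1/999) × 6 = 2/333.
Target odds = 0.95/0.05 = 19.
Need 3ⁿ ≥ 19 ÷ (2/333) = 3163.5.
3⁷ = 2187 falls short of 3163.5 but 3⁸ = 6561 reaches it, so n = 8.

8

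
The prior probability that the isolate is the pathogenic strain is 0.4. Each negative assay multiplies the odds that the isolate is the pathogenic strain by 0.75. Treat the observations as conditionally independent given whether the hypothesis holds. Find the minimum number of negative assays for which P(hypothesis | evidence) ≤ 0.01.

Prior odds = 0.4/0.6 = 2/3.
Likelihood ratio per negative assay = 0.75.
Target odds: 0.01 ÷ 0.99 = 1/99.
Require 0.75ⁿ ≤ 1/99 ÷ (2/3) = 1/66.
0.75¹⁴ = 4782969/268435456 is still above 1/66 but 0.75¹⁵ ≈0.0133635 is at or below it, so n = 15.

15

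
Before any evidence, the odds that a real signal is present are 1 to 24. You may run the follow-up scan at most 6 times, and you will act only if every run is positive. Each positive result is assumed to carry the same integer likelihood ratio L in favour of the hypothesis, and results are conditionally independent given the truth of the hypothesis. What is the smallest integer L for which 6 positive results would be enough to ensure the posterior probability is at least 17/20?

Prior odds = 1/24.
Target odds = 0.85/0.15 = 17/3.
Need L⁶ ≥ 17/3 ÷ (1/24) = 136.
2⁶ = 64 < 136 ≤ 729 = 3⁶, so L = 3.

3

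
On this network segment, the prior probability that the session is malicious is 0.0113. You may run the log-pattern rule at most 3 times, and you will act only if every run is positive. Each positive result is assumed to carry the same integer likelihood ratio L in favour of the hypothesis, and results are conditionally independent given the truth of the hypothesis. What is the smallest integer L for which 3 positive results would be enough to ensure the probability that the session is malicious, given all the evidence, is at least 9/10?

Prior odds = 0.0113/0.9887 = 113/9887.
Target odds = 0.9/0.1 = 9.
Need L³ ≥ 9 ÷ (113/9887) = 88983/113.
9³ = 729 < 88983/113 ≤ 1000 = 10³, so L = 10.

10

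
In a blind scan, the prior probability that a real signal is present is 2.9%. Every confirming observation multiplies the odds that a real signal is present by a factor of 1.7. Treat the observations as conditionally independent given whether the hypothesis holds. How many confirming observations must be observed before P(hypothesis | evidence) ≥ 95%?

Prior odds: 0.029 ÷ 0.971 = 29/971.
Likelihood ratio per confirming observation = 1.7.
Target posterior odds = 0.95/0.05 = 19.
Need (29/971) × 1.7ⁿ ≥ 19, i.e. 1.7ⁿ ≥ 18449/29.
1.7¹² ≈582.622 falls short of 18449/29 but 1.7¹³ ≈990.458 reaches it, so n = 13.

13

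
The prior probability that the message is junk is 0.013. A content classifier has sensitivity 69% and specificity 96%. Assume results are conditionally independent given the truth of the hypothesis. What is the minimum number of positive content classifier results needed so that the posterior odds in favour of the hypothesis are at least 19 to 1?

Prior odds = 0.013/0.987 = 13/987.
False-positive rate = 1 − 0.96 = 0.04; likelihood ratio of a positive = 0.69/0.04 = 17.25.
Target odds = 19.
Need (13/987) × 17.25ⁿ ≥ 19, i.e. 17.25ⁿ ≥ 18753/13.
17.25² = 297.5625 falls short of 18753/13 but 17.25³ = 5132.953125 reaches it, so n = 3.

3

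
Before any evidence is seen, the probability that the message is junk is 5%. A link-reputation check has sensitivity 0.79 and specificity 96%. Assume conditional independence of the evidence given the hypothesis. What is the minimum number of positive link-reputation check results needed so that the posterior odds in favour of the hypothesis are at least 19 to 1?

Prior odds: 0.05 ÷ 0.95 = 1/19.
False-positive rate = 1 − 0.96 = 0.04; likelihood ratio of a positive = 0.79/0.04 = 19.75.
Target odds = 19.
Need (1/19) × 19.75ⁿ ≥ 19, i.e. 19.75ⁿ ≥ 361.
19.75¹ = 19.75 falls short of 361 but 19.75² = 390.0625 reaches it, so n = 2.

2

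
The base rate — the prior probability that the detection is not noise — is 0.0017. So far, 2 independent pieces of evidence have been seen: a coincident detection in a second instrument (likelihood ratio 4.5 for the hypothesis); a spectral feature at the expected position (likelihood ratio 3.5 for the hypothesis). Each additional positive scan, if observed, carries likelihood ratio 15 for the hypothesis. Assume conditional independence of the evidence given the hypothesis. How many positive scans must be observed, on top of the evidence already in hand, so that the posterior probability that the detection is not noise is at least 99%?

4

Prior odds = 0.0017/0.9983 = 17/9983.
Combined Bayes factor of the evidence already in hand = 4.5 × 3.5 = 15.75.
Odds after that evidence = (17/9983) × 15.75 = 1071/39932.
Target odds = 0.99/0.01 = 99.
Need 15ⁿ ≥ 99 ÷ (1071/39932) = 439252/119.
15³ = 3375 falls short of 439252/119 but 15⁴ = 50625 reaches it, so n = 4.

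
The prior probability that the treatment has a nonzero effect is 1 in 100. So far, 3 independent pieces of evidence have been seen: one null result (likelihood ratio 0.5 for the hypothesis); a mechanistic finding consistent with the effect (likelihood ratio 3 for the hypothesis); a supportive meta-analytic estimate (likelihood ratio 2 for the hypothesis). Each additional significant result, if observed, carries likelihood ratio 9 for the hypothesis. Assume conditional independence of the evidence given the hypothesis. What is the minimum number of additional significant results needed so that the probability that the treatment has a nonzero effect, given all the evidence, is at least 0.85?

Prior odds = 0.01/0.99 = 1/99.
Combined Bayes factor of the evidence already in hand = 0.5 × 3 × 2 = 3.
Odds after that evidence = (1/99) × 3 = 1/33.
Target odds = 0.85/0.15 = 17/3.
Need 9ⁿ ≥ 17/3 ÷ (1/33) = 187.
9² = 81 falls short of 187 but 9³ = 729 reaches it, so n = 3.

3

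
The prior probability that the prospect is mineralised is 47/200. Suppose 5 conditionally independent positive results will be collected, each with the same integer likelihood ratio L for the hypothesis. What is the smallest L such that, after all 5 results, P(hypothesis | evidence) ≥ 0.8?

Prior odds = 0.235/0.765 = 47/153.
Target odds = 0.8/0.2 = 4.
Need L⁵ ≥ 4 ÷ (47/153) = 612/47.
1⁵ = 1 < 612/47 ≤ 32 = 2⁵, so L = 2.

2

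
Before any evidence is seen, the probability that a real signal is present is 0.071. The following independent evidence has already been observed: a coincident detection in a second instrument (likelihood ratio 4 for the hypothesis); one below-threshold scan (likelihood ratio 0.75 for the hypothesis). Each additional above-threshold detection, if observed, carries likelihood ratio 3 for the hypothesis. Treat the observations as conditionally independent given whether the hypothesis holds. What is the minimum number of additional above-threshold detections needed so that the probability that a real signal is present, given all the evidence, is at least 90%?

4

Prior odds = 0.071/0.929 = 71/929.
Combined Bayes factor of the evidence already in hand = 4 × 0.75 = 3.
Odds after that evidence = (71/929) × 3 = 213/929.
Target odds = 0.9/0.1 = 9.
Need 3ⁿ ≥ 9 ÷ (213/929) = 2787/71.
3³ = 27 falls short of 2787/71 but 3⁴ = 81 reaches it, so n = 4.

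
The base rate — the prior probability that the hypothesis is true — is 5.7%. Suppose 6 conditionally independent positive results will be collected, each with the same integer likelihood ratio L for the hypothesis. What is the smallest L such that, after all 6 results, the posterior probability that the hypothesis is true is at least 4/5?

Prior odds = 0.057/0.943 = 57/943.
Target odds = 0.8/0.2 = 4.
Need L⁶ ≥ 4 ÷ (57/943) = 3772/57.
2⁶ = 64 < 3772/57 ≤ 729 = 3⁶, so L = 3.

3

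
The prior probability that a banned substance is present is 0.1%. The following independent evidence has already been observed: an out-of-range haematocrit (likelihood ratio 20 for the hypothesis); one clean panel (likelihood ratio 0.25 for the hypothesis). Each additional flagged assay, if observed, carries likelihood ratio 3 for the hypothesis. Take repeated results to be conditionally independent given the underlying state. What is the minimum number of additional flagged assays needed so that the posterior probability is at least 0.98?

Prior odds = 0.001/0.999 = 1/999.
Combined Bayes factor of the evidence already in hand = 20 × 0.25 = 5.
Odds after that evidence = (1/999) × 5 = 5/999.
Target odds = 0.98/0.02 = 49.
Need 3ⁿ ≥ 49 ÷ (5/999) = 9790.2.
3⁸ = 6561 falls short of 9790.2 but 3⁹ = 19683 reaches it, so n = 9.

9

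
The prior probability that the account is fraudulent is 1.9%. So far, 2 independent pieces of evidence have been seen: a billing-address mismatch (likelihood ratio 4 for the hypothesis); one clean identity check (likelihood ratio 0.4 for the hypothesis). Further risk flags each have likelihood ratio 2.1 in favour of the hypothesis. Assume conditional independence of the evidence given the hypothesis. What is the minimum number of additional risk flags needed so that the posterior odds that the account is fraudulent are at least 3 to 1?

Prior odds = 0.019/0.981 = 19/981.
Combined Bayes factor of the evidence already in hand = 4 × 0.4 = 1.6.
Odds after that evidence = (19/981) × 1.6 = 152/4905.
Target odds = 3.
Need 2.1ⁿ ≥ 3 ÷ (152/4905) = 14715/152.
2.1⁶ = 85766121/1000000 falls short of 14715/152 but 2.1⁷ ≈180.109 reaches it, so n = 7.

7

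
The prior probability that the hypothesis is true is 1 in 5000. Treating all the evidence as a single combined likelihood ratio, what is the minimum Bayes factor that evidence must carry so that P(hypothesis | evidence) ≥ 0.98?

Prior odds = 0.0002/0.9998 = 1/4999.
Target odds = 0.98/0.02 = 49.
Required Bayes factor = 49 ÷ (1/4999) = 244951.

244951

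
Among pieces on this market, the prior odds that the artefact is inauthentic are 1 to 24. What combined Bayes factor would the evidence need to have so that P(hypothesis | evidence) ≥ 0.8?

Prior odds = 1/24.
Target odds = 0.8/0.2 = 4.
Required Bayes factor = 4 ÷ (1/24) = 96.

96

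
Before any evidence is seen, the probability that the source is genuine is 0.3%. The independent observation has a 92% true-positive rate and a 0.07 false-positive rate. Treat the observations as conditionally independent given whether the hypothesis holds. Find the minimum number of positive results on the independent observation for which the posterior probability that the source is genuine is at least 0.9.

Prior odds = 0.003/0.997 = 3/997.
Likelihood ratio of a positive result = 0.92/0.07 = 92/7.
Target odds: 0.9 ÷ 0.1 = 9.
Require (92/7)ⁿ ≥ 9 ÷ (3/997) = 2991.
(92/7)³ = 778688/343 falls short of 2991 but (92/7)⁴ = 71639296/2401 reaches it, so n = 4.

4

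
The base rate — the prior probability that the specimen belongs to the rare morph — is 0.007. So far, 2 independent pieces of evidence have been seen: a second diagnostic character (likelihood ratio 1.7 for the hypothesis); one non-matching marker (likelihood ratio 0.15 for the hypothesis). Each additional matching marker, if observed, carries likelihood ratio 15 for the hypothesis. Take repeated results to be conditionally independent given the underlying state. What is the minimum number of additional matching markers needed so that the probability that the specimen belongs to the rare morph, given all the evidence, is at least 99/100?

Prior odds = 0.007/0.993 = 7/993.
Combined Bayes factor of the evidence already in hand = 1.7 × 0.15 = 0.255.
Odds after that evidence = (7/993) × 0.255 = 119/66200.
Target odds = 0.99/0.01 = 99.
Need 15ⁿ ≥ 99 ÷ (119/66200) = 6553800/119.
15⁴ = 50625 falls short of 6553800/119 but 15⁵ = 759375 reaches it, so n = 5.

5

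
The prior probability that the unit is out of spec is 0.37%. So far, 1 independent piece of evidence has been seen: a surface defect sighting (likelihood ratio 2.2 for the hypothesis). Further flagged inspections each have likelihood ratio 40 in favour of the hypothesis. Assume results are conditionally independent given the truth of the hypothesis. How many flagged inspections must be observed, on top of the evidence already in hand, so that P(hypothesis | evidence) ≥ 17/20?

2

Prior odds = 0.0037/0.9963 = 37/9963.
Bayes factor of the evidence already in hand = 2.2.
Odds after that evidence = (37/9963) × 2.2 = 407/49815.
Target odds = 0.85/0.15 = 17/3.
Need 40ⁿ ≥ 17/3 ÷ (407/49815) = 282285/407.
40¹ = 40 falls short of 282285/407 but 40² = 1600 reaches it, so n = 2.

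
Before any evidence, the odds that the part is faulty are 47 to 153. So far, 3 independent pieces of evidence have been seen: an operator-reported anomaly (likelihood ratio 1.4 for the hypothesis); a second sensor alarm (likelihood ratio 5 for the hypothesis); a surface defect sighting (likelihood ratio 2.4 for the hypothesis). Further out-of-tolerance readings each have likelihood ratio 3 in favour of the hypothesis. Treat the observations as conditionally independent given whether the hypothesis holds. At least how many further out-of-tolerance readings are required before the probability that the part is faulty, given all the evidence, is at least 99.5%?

4

Prior odds = 47/153.
Combined Bayes factor of the evidence already in hand = 1.4 × 5 × 2.4 = 16.8.
Odds after that evidence = (47/153) × 16.8 = 1316/255.
Target odds = 0.995/0.005 = 199.
Need 3ⁿ ≥ 199 ÷ (1316/255) = 50745/1316.
3³ = 27 falls short of 50745/1316 but 3⁴ = 81 reaches it, so n = 4.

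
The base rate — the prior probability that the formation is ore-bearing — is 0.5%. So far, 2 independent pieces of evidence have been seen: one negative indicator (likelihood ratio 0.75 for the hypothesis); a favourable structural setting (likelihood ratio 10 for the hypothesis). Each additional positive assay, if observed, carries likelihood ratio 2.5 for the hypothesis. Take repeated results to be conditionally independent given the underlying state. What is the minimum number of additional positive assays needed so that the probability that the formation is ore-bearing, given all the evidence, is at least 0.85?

Prior odds = 0.005/0.995 = 1/199.
Combined Bayes factor of the evidence already in hand = 0.75 × 10 = 7.5.
Odds after that evidence = (1/199) × 7.5 = 15/398.
Target odds = 0.85/0.15 = 17/3.
Need 2.5ⁿ ≥ 17/3 ÷ (15/398) = 6766/45.
2.5⁵ = 97.65625 falls short of 6766/45 but 2.5⁶ = 244.140625 reaches it, so n = 6.

6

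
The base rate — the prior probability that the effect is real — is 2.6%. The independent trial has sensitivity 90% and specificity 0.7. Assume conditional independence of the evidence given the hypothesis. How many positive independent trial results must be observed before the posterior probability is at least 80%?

Prior odds: 0.026 ÷ 0.974 = 13/487.
False-positive rate = 1 − 0.7 = 0.3; likelihood ratio of a positive = 0.9/0.3 = 3.
Target odds: 0.8 ÷ 0.2 = 4.
Require 3ⁿ ≥ 4 ÷ (13/487) = 1948/13.
3⁴ = 81 falls short of 1948/13 but 3⁵ = 243 reaches it, so n = 5.

5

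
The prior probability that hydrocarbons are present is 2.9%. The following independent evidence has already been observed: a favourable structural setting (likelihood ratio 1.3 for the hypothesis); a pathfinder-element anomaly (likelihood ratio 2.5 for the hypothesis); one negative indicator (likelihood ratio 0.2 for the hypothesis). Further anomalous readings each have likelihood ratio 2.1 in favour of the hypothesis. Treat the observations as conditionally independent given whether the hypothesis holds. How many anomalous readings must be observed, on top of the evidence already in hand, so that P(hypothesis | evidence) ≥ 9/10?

Prior odds = 0.029/0.971 = 29/971.
Combined Bayes factor of the evidence already in hand = 1.3 × 2.5 × 0.2 = 0.65.
Odds after that evidence = (29/971) × 0.65 = 377/19420.
Target odds = 0.9/0.1 = 9.
Need 2.1ⁿ ≥ 9 ÷ (377/19420) = 174780/377.
2.1⁸ ≈378.229 falls short of 174780/377 but 2.1⁹ ≈794.28 reaches it, so n = 9.

9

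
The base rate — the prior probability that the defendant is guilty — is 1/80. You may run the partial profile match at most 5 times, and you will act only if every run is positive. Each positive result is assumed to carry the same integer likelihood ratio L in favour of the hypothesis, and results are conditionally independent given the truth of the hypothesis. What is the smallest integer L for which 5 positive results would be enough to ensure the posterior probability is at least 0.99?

7

Prior odds = 0.0125/0.9875 = 1/79.
Target odds = 0.99/0.01 = 99.
Need L⁵ ≥ 99 ÷ (1/79) = 7821.
6⁵ = 7776 < 7821 ≤ 16807 = 7⁵, so L = 7.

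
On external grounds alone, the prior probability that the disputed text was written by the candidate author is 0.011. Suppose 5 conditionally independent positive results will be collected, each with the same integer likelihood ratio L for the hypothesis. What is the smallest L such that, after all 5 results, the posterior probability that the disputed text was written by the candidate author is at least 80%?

Prior odds = 0.011/0.989 = 11/989.
Target odds = 0.8/0.2 = 4.
Need L⁵ ≥ 4 ÷ (11/989) = 3956/11.
3⁵ = 243 < 3956/11 ≤ 1024 = 4⁵, so L = 4.

4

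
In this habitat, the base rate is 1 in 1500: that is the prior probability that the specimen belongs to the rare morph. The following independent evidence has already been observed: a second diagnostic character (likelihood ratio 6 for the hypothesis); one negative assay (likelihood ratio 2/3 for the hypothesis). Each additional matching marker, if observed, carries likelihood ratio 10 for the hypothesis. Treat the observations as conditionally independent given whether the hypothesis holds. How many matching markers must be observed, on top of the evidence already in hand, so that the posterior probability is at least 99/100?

Prior odds = (1/1500)/(1499/1500) = 1/1499.
Combined Bayes factor of the evidence already in hand = 6 × (2/3) = 4.
Odds after that evidence = (1/1499) × 4 = 4/1499.
Target odds = 0.99/0.01 = 99.
Need 10ⁿ ≥ 99 ÷ (4/1499) = 37100.25.
10⁴ = 10000 falls short of 37100.25 but 10⁵ = 100000 reaches it, so n = 5.

5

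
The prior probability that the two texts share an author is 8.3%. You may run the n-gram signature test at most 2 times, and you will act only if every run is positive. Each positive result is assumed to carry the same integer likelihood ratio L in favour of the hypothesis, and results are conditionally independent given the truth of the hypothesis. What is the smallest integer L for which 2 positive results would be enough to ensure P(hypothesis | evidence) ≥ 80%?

7

Prior odds = 0.083/0.917 = 83/917.
Target odds = 0.8/0.2 = 4.
Need L² ≥ 4 ÷ (83/917) = 3668/83.
6² = 36 < 3668/83 ≤ 49 = 7², so L = 7.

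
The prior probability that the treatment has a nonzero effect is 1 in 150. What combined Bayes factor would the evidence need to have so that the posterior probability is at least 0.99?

Prior odds = (1/150)/(149/150) = 1/149.
Target odds = 0.99/0.01 = 99.
Required Bayes factor = 99 ÷ (1/149) = 14751.

14751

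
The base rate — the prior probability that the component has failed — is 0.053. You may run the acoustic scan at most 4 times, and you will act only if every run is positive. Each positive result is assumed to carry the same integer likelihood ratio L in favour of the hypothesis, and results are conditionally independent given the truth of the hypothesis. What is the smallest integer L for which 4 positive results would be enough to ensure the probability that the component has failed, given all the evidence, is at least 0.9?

Prior odds = 0.053/0.947 = 53/947.
Target odds = 0.9/0.1 = 9.
Need L⁴ ≥ 9 ÷ (53/947) = 8523/53.
3⁴ = 81 < 8523/53 ≤ 256 = 4⁴, so L = 4.

4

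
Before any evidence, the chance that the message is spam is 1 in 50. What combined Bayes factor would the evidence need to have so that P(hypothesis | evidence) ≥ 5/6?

245

Prior odds = 0.02/0.98 = 1/49.
Target odds = (5/6)/(1/6) = 5.
Required Bayes factor = 5 ÷ (1/49) = 245.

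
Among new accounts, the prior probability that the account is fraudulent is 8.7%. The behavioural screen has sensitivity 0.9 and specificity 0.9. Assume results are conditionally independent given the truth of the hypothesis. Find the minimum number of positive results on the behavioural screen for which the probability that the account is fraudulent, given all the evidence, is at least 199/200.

Prior odds = 0.087/0.913 = 87/913.
False-positive rate = 1 − 0.9 = 0.1; likelihood ratio of a positive = 0.9/0.1 = 9.
Target odds: 0.995 ÷ 0.005 = 199.
Require 9ⁿ ≥ 199 ÷ (87/913) = 181687/87.
9³ = 729 falls short of 181687/87 but 9⁴ = 6561 reaches it, so n = 4.

4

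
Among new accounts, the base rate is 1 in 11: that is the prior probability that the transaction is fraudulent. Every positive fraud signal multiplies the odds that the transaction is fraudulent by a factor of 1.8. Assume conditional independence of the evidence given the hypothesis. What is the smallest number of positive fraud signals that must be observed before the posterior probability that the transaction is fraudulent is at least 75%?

Prior odds: (1/11) ÷ (10/11) = 0.1.
Likelihood ratio per positive fraud signal = 1.8.
Target odds: 0.75 ÷ 0.25 = 3.
Need 0.1 × 1.8ⁿ ≥ 3, i.e. 1.8ⁿ ≥ 30.
1.8⁵ = 18.89568 falls short of 30 but 1.8⁶ = 531441/15625 reaches it, so n = 6.

6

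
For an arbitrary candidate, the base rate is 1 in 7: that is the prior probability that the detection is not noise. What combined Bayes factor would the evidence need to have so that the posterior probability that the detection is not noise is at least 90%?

54

Prior odds = (1/7)/(6/7) = 1/6.
Target odds = 0.9/0.1 = 9.
Required Bayes factor = 9 ÷ (1/6) = 54.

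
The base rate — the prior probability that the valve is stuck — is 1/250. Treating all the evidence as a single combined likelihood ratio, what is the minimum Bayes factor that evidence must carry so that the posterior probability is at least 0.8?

Prior odds = 0.004/0.996 = 1/249.
Target odds = 0.8/0.2 = 4.
Required Bayes factor = 4 ÷ (1/249) = 996.

996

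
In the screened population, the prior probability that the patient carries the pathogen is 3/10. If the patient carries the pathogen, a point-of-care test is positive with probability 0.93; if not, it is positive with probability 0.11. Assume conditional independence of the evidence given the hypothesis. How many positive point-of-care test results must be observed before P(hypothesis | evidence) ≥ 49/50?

3

Prior odds = 0.3/0.7 = 3/7.
Likelihood ratio of a positive = 0.93/0.11 = 93/11.
Target odds: 0.98 ÷ 0.02 = 49.
Need (3/7) × (93/11)ⁿ ≥ 49, i.e. (93/11)ⁿ ≥ 343/3.
(93/11)² = 8649/121 falls short of 343/3 but (93/11)³ = 804357/1331 reaches it, so n = 3.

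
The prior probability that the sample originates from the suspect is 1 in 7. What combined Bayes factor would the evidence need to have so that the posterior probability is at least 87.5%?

Prior odds = (1/7)/(6/7) = 1/6.
Target odds = 0.875/0.125 = 7.
Required Bayes factor = 7 ÷ (1/6) = 42.

42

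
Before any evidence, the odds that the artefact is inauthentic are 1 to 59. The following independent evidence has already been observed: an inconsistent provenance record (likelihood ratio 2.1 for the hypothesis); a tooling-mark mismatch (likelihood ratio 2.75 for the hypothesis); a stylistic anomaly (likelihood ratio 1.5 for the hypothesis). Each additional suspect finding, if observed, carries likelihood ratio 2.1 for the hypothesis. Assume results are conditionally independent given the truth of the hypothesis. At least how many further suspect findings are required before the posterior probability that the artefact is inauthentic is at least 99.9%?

Prior odds = 1/59.
Combined Bayes factor of the evidence already in hand = 2.1 × 2.75 × 1.5 = 8.6625.
Odds after that evidence = (1/59) × 8.6625 = 693/4720.
Target odds = 0.999/0.001 = 999.
Need 2.1ⁿ ≥ 999 ÷ (693/4720) = 523920/77.
2.1¹¹ ≈3502.78 falls short of 523920/77 but 2.1¹² ≈7355.83 reaches it, so n = 12.

12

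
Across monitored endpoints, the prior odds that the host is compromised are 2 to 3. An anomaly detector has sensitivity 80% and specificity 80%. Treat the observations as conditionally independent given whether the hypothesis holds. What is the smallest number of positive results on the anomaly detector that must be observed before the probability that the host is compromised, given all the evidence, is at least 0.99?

Prior odds = 2/3.
False-positive rate = 1 − 0.8 = 0.2; likelihood ratio of a positive = 0.8/0.2 = 4.
Target posterior odds = 0.99/0.01 = 99.
Need (2/3) × 4ⁿ ≥ 99, i.e. 4ⁿ ≥ 148.5.
4³ = 64 falls short of 148.5 but 4⁴ = 256 reaches it, so n = 4.

4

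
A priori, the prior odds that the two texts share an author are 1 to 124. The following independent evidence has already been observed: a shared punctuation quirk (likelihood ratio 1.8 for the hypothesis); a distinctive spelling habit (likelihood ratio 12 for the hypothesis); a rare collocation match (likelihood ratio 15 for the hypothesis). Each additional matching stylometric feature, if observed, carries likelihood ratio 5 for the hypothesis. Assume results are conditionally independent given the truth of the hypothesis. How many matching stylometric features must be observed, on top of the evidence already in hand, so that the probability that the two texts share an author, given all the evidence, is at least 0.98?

Prior odds = 1/124.
Combined Bayes factor of the evidence already in hand = 1.8 × 12 × 15 = 324.
Odds after that evidence = (1/124) × 324 = 81/31.
Target odds = 0.98/0.02 = 49.
Need 5ⁿ ≥ 49 ÷ (81/31) = 1519/81.
5¹ = 5 falls short of 1519/81 but 5² = 25 reaches it, so n = 2.

2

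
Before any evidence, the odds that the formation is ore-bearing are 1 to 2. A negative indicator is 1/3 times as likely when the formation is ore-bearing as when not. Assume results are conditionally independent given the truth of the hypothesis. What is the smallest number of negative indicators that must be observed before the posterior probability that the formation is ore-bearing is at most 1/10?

Prior odds = 0.5.
Likelihood ratio per negative indicator = 1/3.
Target posterior odds = 0.1/0.9 = 1/9.
Require (1/3)ⁿ ≤ 1/9 ÷ 0.5 = 2/9.
(1/3)¹ = 1/3 is still above 2/9 but (1/3)² = 1/9 is at or below it, so n = 2.

2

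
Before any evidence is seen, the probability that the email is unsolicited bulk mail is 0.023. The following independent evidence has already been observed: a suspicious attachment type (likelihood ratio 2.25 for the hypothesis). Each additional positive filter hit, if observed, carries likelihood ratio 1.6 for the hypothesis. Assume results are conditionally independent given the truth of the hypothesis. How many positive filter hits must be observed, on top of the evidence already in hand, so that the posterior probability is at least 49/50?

Prior odds = 0.023/0.977 = 23/977.
Bayes factor of the evidence already in hand = 2.25.
Odds after that evidence = (23/977) × 2.25 = 207/3908.
Target odds = 0.98/0.02 = 49.
Need 1.6ⁿ ≥ 49 ÷ (207/3908) = 191492/207.
1.6¹⁴ ≈720.576 falls short of 191492/207 but 1.6¹⁵ ≈1152.92 reaches it, so n = 15.

15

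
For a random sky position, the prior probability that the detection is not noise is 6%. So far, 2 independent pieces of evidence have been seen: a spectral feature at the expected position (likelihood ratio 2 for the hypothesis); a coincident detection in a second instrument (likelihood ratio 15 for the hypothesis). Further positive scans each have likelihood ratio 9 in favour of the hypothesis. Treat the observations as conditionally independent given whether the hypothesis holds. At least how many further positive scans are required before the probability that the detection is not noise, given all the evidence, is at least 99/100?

Prior odds = 0.06/0.94 = 3/47.
Combined Bayes factor of the evidence already in hand = 2 × 15 = 30.
Odds after that evidence = (3/47) × 30 = 90/47.
Target odds = 0.99/0.01 = 99.
Need 9ⁿ ≥ 99 ÷ (90/47) = 51.7.
9¹ = 9 falls short of 51.7 but 9² = 81 reaches it, so n = 2.

2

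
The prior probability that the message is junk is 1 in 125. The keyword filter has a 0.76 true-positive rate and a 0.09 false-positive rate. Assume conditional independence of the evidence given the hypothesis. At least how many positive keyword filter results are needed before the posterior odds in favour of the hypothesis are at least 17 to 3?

4

Prior odds = 0.008/0.992 = 1/124.
Likelihood ratio of a positive result = 0.76/0.09 = 76/9.
Target odds = 17/3.
Need (1/124) × (76/9)ⁿ ≥ 17/3, i.e. (76/9)ⁿ ≥ 2108/3.
(76/9)³ = 438976/729 falls short of 2108/3 but (76/9)⁴ = 33362176/6561 reaches it, so n = 4.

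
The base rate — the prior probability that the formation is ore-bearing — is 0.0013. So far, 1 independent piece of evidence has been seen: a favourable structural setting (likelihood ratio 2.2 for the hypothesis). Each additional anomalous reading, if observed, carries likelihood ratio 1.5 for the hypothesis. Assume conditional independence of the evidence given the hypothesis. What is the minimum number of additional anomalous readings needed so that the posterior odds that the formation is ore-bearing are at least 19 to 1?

Prior odds = 0.0013/0.9987 = 13/9987.
Bayes factor of the evidence already in hand = 2.2.
Odds after that evidence = (13/9987) × 2.2 = 143/49935.
Target odds = 19.
Need 1.5ⁿ ≥ 19 ÷ (143/49935) = 948765/143.
1.5²¹ ≈4987.89 falls short of 948765/143 but 1.5²² ≈7481.83 reaches it, so n = 22.

22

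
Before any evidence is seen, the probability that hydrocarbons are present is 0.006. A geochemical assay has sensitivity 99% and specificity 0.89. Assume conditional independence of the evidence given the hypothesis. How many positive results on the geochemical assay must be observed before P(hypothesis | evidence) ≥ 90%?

Prior odds = 0.006/0.994 = 3/497.
False-positive rate = 1 − 0.89 = 0.11; likelihood ratio of a positive = 0.99/0.11 = 9.
Target posterior odds = 0.9/0.1 = 9.
Need (3/497) × 9ⁿ ≥ 9, i.e. 9ⁿ ≥ 1491.
9³ = 729 falls short of 1491 but 9⁴ = 6561 reaches it, so n = 4.

4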